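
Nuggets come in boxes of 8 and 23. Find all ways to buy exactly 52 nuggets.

We need non-negative integers (x, y) with 8x + 23y = 52.
For each x in 0..6, check if 52 - 8x is a non-negative multiple of 23.
No x yields an integer y ≥ 0.

No solution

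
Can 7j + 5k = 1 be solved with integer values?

Step 1: Compute gcd(7, 5).
gcd(7, 5) = 1

Step 2: Check divisibility.
Does 1 divide 1? 1 = 1 x 1, so yes.

By the theorem on linear Diophantine equations, 7j + 5k = 1 has integer solutions if and only if gcd(7, 5) divides 1. Since 1 | 1, solutions exist.

Yes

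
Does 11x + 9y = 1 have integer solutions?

Step 1: Compute gcd(11, 9).
gcd(11, 9) = 1

Step 2: Check divisibility.
Does 1 divide 1? 1 = 1 x 1, so yes.

By the theorem on linear Diophantine equations, 11x + 9y = 1 has integer solutions if and only if gcd(11, 9) divides 1. Since 1 | 1, solutions exist.

Yes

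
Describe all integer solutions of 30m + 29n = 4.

Step 1: Compute gcd(30, 29) = 1.
Since 1 divides 4, solutions exist.

Step 2: Find a particular solution using extended Euclidean algorithm.
We get m₀ = 4, n₀ = -4.
Check: 30*4 + 29*-4 = 4 = 4 ✓

Step 3: Write the general solution.
m = 4 + (29/1)t = 4 + 29t
n = -4 - (30/1)t = -4 - 30t
for any integer t.

m = 4 + 29t, n = -4 - 30t for integer t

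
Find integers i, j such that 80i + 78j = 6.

Step 1: Check solvability.
gcd(80, 78) = 2
Since 2 divides 6, solutions exist.

Step 2: Apply extended Euclidean algorithm to find gcd.
We find integers such that 80*x0 + 78*y0 = 2

Step 3: Scale the particular solution.
Multiply by 6/2 = 3:
i = 3, j = -3

Step 4: Verify.
80*(3) + 78*(-3) = 6 = 6 ✓

i = 3, j = -3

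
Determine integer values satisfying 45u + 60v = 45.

Step 1: Check solvability.
gcd(45, 60) = 15
Since 15 divides 45, solutions exist.

Step 2: Apply extended Euclidean algorithm to find gcd.
We find integers such that 45*x0 + 60*y0 = 15

Step 3: Scale the particular solution.
Multiply by 45/15 = 3:
u = -3, v = 3

Step 4: Verify.
45*(-3) + 60*(3) = 45 = 45 ✓

u = -3, v = 3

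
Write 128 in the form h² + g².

We need to find integers h, g > 0 such that h² + g² = 128.
Trying h = 8: g² = 128 - 8² = 128 - 64 = 64
g = 8
Check: 8² + 8² = 64 + 64 = 128 ✓

128 = 8² + 8²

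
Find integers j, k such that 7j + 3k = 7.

Step 1: Check solvability.
gcd(7, 3) = 1
Since 1 divides 7, solutions exist.

Step 2: Apply extended Euclidean algorithm to find gcd.
We find integers such that 7*x0 + 3*y0 = 1

Step 3: Scale the particular solution.
Multiply by 7/1 = 7:
j = 7, k = -14

Step 4: Verify.
7*(7) + 3*(-14) = 7 = 7 ✓

j = 7, k = -14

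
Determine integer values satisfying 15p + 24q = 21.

Step 1: Check solvability.
gcd(15, 24) = 3
Since 3 divides 21, solutions exist.

Step 2: Apply extended Euclidean algorithm to find gcd.
We find integers such that 15*x0 + 24*y0 = 3

Step 3: Scale the particular solution.
Multiply by 21/3 = 7:
p = -21, q = 14

Step 4: Verify.
15*(-21) + 24*(14) = 21 = 21 ✓

p = -21, q = 14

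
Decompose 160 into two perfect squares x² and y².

We need to find integers x, y > 0 such that x² + y² = 160.
Trying x = 4: y² = 160 - 4² = 160 - 16 = 144
y = 12
Check: 4² + 12² = 16 + 144 = 160 ✓

160 = 4² + 12²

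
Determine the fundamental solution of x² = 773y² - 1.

We need x² = 773y² - 1. Try successive y:
y = 1: x² = 773·1² - 1 = 772, not a perfect square
y = 2: x² = 773·2² - 1 = 3091, not a perfect square
y = 3: x² = 773·3² - 1 = 6956, not a perfect square
...
y = 48305: x² = 773·48305² - 1 = 1803697348324 = 1343018² ✓
Check: 1343018² - 773·48305² = 1803697348324 - 1803697348325 = -1 ✓

x = 1343018, y = 48305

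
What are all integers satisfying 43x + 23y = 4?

Step 1: Compute gcd(43, 23) = 1.
Since 1 divides 4, solutions exist.

Step 2: Find a particular solution using extended Euclidean algorithm.
We get x₀ = -32, y₀ = 60.
Check: 43*-32 + 23*60 = 4 = 4 ✓

Step 3: Write the general solution.
x = -32 + (23/1)t = -32 + 23t
y = 60 - (43/1)t = 60 - 43t
for any integer t.

x = -32 + 23t, y = 60 - 43t for integer t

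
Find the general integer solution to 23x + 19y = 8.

Step 1: Compute gcd(23, 19) = 1.
Since 1 divides 8, solutions exist.

Step 2: Find a particular solution using extended Euclidean algorithm.
We get x₀ = 40, y₀ = -48.
Check: 23*40 + 19*-48 = 8 = 8 ✓

Step 3: Write the general solution.
x = 40 + (19/1)t = 40 + 19t
y = -48 - (23/1)t = -48 - 23t
for any integer t.

x = 40 + 19t, y = -48 - 23t for integer t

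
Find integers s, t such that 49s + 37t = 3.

Step 1: Check solvability.
gcd(49, 37) = 1
Since 1 divides 3, solutions exist.

Step 2: Apply extended Euclidean algorithm to find gcd.
We find integers such that 49*x0 + 37*y0 = 1

Step 3: Scale the particular solution.
Multiply by 3/1 = 3:
s = -9, t = 12

Step 4: Verify.
49*(-9) + 37*(12) = 3 = 3 ✓

s = -9, t = 12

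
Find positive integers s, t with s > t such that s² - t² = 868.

Factor: s² - t² = (s+t)(s-t) = 868.
We need two factors of 868 with the same parity.
Use s+t = 434 and s-t = 2 (product 434·2 = 868).
Adding: 2s = 436, so s = 218.
Subtracting: 2t = 432, so t = 216.
Check: 218² - 216² = 47524 - 46656 = 868 ✓

s = 218, t = 216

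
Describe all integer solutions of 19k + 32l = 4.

Step 1: Compute gcd(19, 32) = 1.
Since 1 divides 4, solutions exist.

Step 2: Find a particular solution using extended Euclidean algorithm.
We get k₀ = -20, l₀ = 12.
Check: 19*-20 + 32*12 = 4 = 4 ✓

Step 3: Write the general solution.
k = -20 + (32/1)t = -20 + 32t
l = 12 - (19/1)t = 12 - 19t
for any integer t.

k = -20 + 32t, l = 12 - 19t for integer t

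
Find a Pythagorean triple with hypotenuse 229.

We need a² + b² = 229² = 52441.
Trying: 221² + 60² = 48841 + 3600 = 52441 ✓

(221, 60, 229)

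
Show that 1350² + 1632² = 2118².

Compute a² + b²:
1350² + 1632² = 1822500 + 2663424 = 4485924
Compute c²:
2118² = 4485924
Since 4485924 = 4485924, it is a Pythagorean triple.

Yes, it is a Pythagorean triple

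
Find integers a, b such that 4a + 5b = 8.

Step 1: Check solvability.
gcd(4, 5) = 1
Since 1 divides 8, solutions exist.

Step 2: Apply extended Euclidean algorithm to find gcd.
We find integers such that 4*x0 + 5*y0 = 1

Step 3: Scale the particular solution.
Multiply by 8/1 = 8:
a = -8, b = 8

Step 4: Verify.
4*(-8) + 5*(8) = 8 = 8 ✓

a = -8, b = 8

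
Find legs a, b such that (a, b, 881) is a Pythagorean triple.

We need a² + b² = 881² = 776161.
Trying: 369² + 800² = 136161 + 640000 = 776161 ✓

(369, 800, 881)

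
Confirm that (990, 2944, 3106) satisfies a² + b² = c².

Compute a² + b² = 990² + 2944² = 980100 + 8667136 = 9647236
Compute c² = 3106² = 9647236
Since 9647236 = 9647236, confirmed.

Yes, it is a Pythagorean triple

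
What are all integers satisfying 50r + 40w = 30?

Step 1: Compute gcd(50, 40) = 10.
Since 10 divides 30, solutions exist.

Step 2: Find a particular solution using extended Euclidean algorithm.
We get r₀ = 3, w₀ = -3.
Check: 50*3 + 40*-3 = 30 = 30 ✓

Step 3: Write the general solution.
r = 3 + (40/10)t = 3 + 4t
w = -3 - (50/10)t = -3 - 5t
for any integer t.

r = 3 + 4t, w = -3 - 5t for integer t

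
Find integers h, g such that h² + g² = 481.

We need to find integers h, g > 0 such that h² + g² = 481.
Trying h = 9: g² = 481 - 9² = 481 - 81 = 400
g = 20
Check: 9² + 20² = 81 + 400 = 481 ✓

481 = 9² + 20²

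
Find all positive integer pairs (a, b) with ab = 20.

The positive divisors of 20 are: 1, 2, 4, 5, 10, 20.
Each divisor d gives the pair (d, 20/d):
(1, 20), (2, 10), (4, 5), (5, 4), (10, 2), (20, 1)

(1, 20), (2, 10), (4, 5), (5, 4), (10, 2), (20, 1)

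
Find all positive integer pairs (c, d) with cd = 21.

The positive divisors of 21 are: 1, 3, 7, 21.
Each divisor d gives the pair (d, 21/d):
(1, 21), (3, 7), (7, 3), (21, 1)

(1, 21), (3, 7), (7, 3), (21, 1)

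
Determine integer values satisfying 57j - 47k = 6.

Step 1: Check solvability.
gcd(57, 47) = 1
Since 1 divides 6, solutions exist.

Step 2: Apply extended Euclidean algorithm to find gcd.
We find integers such that 57*x0 + 47*y0 = 1

Step 3: Scale the particular solution.
Multiply by 6/1 = 6:
j = -84, k = -102

Step 4: Verify.
57*(-84) - 47*(-102) = 6 = 6 ✓

j = -84, k = -102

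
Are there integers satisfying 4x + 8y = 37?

Step 1: Compute gcd(4, 8).
gcd(4, 8) = 4

Step 2: Check divisibility.
Does 4 divide 37? 37 = 4 x 9 + 1, so no.

By the theorem on linear Diophantine equations, 4x + 8y = 37 has integer solutions if and only if gcd(4, 8) divides 37. Since 4 does not divide 37, no solutions exist.

No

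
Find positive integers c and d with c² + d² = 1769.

We need to find integers c, d > 0 such that c² + d² = 1769.
Trying c = 13: d² = 1769 - 13² = 1769 - 169 = 1600
d = 40
Check: 13² + 40² = 169 + 1600 = 1769 ✓

1769 = 13² + 40²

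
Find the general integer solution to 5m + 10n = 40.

Step 1: Compute gcd(5, 10) = 5.
Since 5 divides 40, solutions exist.

Step 2: Find a particular solution using extended Euclidean algorithm.
We get m₀ = 8, n₀ = 0.
Check: 5*8 + 10*0 = 40 = 40 ✓

Step 3: Write the general solution.
m = 8 + (10/5)t = 8 + 2t
n = 0 - (5/5)t = 0 - 1t
for any integer t.

m = 8 + 2t, n = 0 - 1t for integer t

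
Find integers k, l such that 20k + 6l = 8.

Step 1: Check solvability.
gcd(20, 6) = 2
Since 2 divides 8, solutions exist.

Step 2: Apply extended Euclidean algorithm to find gcd.
We find integers such that 20*x0 + 6*y0 = 2

Step 3: Scale the particular solution.
Multiply by 8/2 = 4:
k = 4, l = -12

Step 4: Verify.
20*(4) + 6*(-12) = 8 = 8 ✓

k = 4, l = -12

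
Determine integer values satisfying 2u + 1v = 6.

Step 1: Check solvability.
gcd(2, 1) = 1
Since 1 divides 6, solutions exist.

Step 2: Apply extended Euclidean algorithm to find gcd.
We find integers such that 2*x0 + 1*y0 = 1

Step 3: Scale the particular solution.
Multiply by 6/1 = 6:
u = 0, v = 6

Step 4: Verify.
2*(0) + 1*(6) = 6 = 6 ✓

u = 0, v = 6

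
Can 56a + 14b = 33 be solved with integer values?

Step 1: Compute gcd(56, 14).
gcd(56, 14) = 14

Step 2: Check divisibility.
Does 14 divide 33? 33 = 14 x 2 + 5, so no.

By the theorem on linear Diophantine equations, 56a + 14b = 33 has integer solutions if and only if gcd(56, 14) divides 33. Since 14 does not divide 33, no solutions exist.

No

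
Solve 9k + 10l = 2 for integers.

Step 1: Check solvability.
gcd(9, 10) = 1
Since 1 divides 2, solutions exist.

Step 2: Apply extended Euclidean algorithm to find gcd.
We find integers such that 9*x0 + 10*y0 = 1

Step 3: Scale the particular solution.
Multiply by 2/1 = 2:
k = -2, l = 2

Step 4: Verify.
9*(-2) + 10*(2) = 2 = 2 ✓

k = -2, l = 2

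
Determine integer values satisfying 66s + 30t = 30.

Step 1: Check solvability.
gcd(66, 30) = 6
Since 6 divides 30, solutions exist.

Step 2: Apply extended Euclidean algorithm to find gcd.
We find integers such that 66*x0 + 30*y0 = 6

Step 3: Scale the particular solution.
Multiply by 30/6 = 5:
s = 5, t = -10

Step 4: Verify.
66*(5) + 30*(-10) = 30 = 30 ✓

s = 5, t = -10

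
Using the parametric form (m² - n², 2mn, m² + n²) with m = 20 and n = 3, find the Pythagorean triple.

a = m² - n² = 20² - 3² = 400 - 9 = 391
b = 2mn = 2·20·3 = 120
c = m² + n² = 400 + 9 = 409
Verify: 391² + 120² = 152881 + 14400 = 167281 = 409² ✓

(391, 120, 409)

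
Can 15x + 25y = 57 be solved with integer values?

Step 1: Compute gcd(15, 25).
gcd(15, 25) = 5

Step 2: Check divisibility.
Does 5 divide 57? 57 = 5 x 11 + 2, so no.

By the theorem on linear Diophantine equations, 15x + 25y = 57 has integer solutions if and only if gcd(15, 25) divides 57. Since 5 does not divide 57, no solutions exist.

No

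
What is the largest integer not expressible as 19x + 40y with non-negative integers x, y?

For two coprime denominations a and b, the Frobenius number (largest value not representable as a non-negative combination) is ab - a - b.
Here gcd(19, 40) = 1, so they are coprime.
F(19, 40) = 19·40 - 19 - 40 = 760 - 59 = 701

701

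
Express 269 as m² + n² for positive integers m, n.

We need to find integers m, n > 0 such that m² + n² = 269.
Trying m = 10: n² = 269 - 10² = 269 - 100 = 169
n = 13
Check: 10² + 13² = 100 + 169 = 269 ✓

269 = 10² + 13²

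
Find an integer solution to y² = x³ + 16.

Try small integer x values and check whether x³ + 16 is a perfect square.
x = 0: x³ + 16 = 0³ + 16 = 0 + 16 = 16
Is 16 a perfect square? 4² = 16 ✓
So (x, y) = (0, -4) is a solution.

x = 0, y = -4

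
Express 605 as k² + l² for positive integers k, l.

We need to find integers k, l > 0 such that k² + l² = 605.
Trying k = 11: l² = 605 - 11² = 605 - 121 = 484
l = 22
Check: 11² + 22² = 121 + 484 = 605 ✓

605 = 11² + 22²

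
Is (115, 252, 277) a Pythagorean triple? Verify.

Compute a² + b² = 115² + 252² = 13225 + 63504 = 76729
Compute c² = 277² = 76729
Since 76729 = 76729, confirmed.

Yes, it is a Pythagorean triple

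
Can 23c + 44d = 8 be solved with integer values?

Step 1: Compute gcd(23, 44).
gcd(23, 44) = 1

Step 2: Check divisibility.
Does 1 divide 8? 8 = 1 x 8, so yes.

By the theorem on linear Diophantine equations, 23c + 44d = 8 has integer solutions if and only if gcd(23, 44) divides 8. Since 1 | 8, solutions exist.

Yes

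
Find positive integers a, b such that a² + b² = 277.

Search for a with 277 - a² a perfect square.
a = 9: 277 - 9² = 277 - 81 = 196 = 14² ✓
So a = 9, b = 14.

a = 9, b = 14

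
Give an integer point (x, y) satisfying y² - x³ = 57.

Try small integer x values and check whether x³ + 57 is a perfect square.
x = 7: x³ + 57 = 7³ + 57 = 343 + 57 = 400
Is 400 a perfect square? 20² = 400 ✓
So (x, y) = (7, -20) is a solution.

x = 7, y = -20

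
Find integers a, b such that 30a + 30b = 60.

Step 1: Check solvability.
gcd(30, 30) = 30
Since 30 divides 60, solutions exist.

Step 2: Apply extended Euclidean algorithm to find gcd.
We find integers such that 30*x0 + 30*y0 = 30

Step 3: Scale the particular solution.
Multiply by 60/30 = 2:
a = 0, b = 2

Step 4: Verify.
30*(0) + 30*(2) = 60 = 60 ✓

a = 0, b = 2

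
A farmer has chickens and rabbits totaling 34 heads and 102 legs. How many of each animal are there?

Let c = chickens, r = rabbits.
Heads: c + r = 34
Legs: 2c + 4r = 102
From the first equation, c = 34 - r. Substitute:
2(34 - r) + 4r = 102
68 + 2r = 102
r = (102 - 68)/2 = 17
c = 34 - 17 = 17

Chickens: 17, Rabbits: 17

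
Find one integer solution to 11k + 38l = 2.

Step 1: Check solvability.
gcd(11, 38) = 1
Since 1 divides 2, solutions exist.

Step 2: Apply extended Euclidean algorithm to find gcd.
We find integers such that 11*x0 + 38*y0 = 1

Step 3: Scale the particular solution.
Multiply by 2/1 = 2:
k = 14, l = -4

Step 4: Verify.
11*(14) + 38*(-4) = 2 = 2 ✓

k = 14, l = -4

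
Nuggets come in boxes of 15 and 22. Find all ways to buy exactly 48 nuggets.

We need non-negative integers (x, y) with 15x + 22y = 48.
For each x in 0..3, check if 48 - 15x is a non-negative multiple of 22.
No x yields an integer y ≥ 0.

No solution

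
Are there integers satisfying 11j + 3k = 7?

Step 1: Compute gcd(11, 3).
gcd(11, 3) = 1

Step 2: Check divisibility.
Does 1 divide 7? 7 = 1 x 7, so yes.

By the theorem on linear Diophantine equations, 11j + 3k = 7 has integer solutions if and only if gcd(11, 3) divides 7. Since 1 | 7, solutions exist.

Yes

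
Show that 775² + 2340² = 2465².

Compute a² + b² = 775² + 2340² = 600625 + 5475600 = 6076225
Compute c² = 2465² = 6076225
Since 6076225 = 6076225, confirmed.

Yes, it is a Pythagorean triple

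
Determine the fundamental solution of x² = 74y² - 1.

We need x² = 74y² - 1. Try successive y:
y = 1: x² = 74·1² - 1 = 73, not a perfect square
y = 2: x² = 74·2² - 1 = 295, not a perfect square
y = 3: x² = 74·3² - 1 = 665, not a perfect square
...
y = 5: x² = 74·5² - 1 = 1849 = 43² ✓
Check: 43² - 74·5² = 1849 - 1850 = -1 ✓

x = 43, y = 5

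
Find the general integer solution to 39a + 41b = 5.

Step 1: Compute gcd(39, 41) = 1.
Since 1 divides 5, solutions exist.

Step 2: Find a particular solution using extended Euclidean algorithm.
We get a₀ = 100, b₀ = -95.
Check: 39*100 + 41*-95 = 5 = 5 ✓

Step 3: Write the general solution.
a = 100 + (41/1)t = 100 + 41t
b = -95 - (39/1)t = -95 - 39t
for any integer t.

a = 100 + 41t, b = -95 - 39t for integer t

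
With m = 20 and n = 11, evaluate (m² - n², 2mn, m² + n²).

a = m² - n² = 400 - 121 = 279
b = 2mn = 2·20·11 = 440
c = m² + n² = 400 + 121 = 521
Verify: 279² + 440² = 77841 + 193600 = 271441 = 521² ✓

(279, 440, 521)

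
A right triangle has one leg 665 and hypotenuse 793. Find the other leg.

b² = c² - a² = 628849 - 442225 = 186624
b = 432

432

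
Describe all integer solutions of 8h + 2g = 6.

Step 1: Compute gcd(8, 2) = 2.
Since 2 divides 6, solutions exist.

Step 2: Find a particular solution using extended Euclidean algorithm.
We get h₀ = 0, g₀ = 3.
Check: 8*0 + 2*3 = 6 = 6 ✓

Step 3: Write the general solution.
h = 0 + (2/2)t = 0 + 1t
g = 3 - (8/2)t = 3 - 4t
for any integer t.

h = 0 + 1t, g = 3 - 4t for integer t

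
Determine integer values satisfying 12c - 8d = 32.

Step 1: Check solvability.
gcd(12, 8) = 4
Since 4 divides 32, solutions exist.

Step 2: Apply extended Euclidean algorithm to find gcd.
We find integers such that 12*x0 + 8*y0 = 4

Step 3: Scale the particular solution.
Multiply by 32/4 = 8:
c = 8, d = 8

Step 4: Verify.
12*(8) - 8*(8) = 32 = 32 ✓

c = 8, d = 8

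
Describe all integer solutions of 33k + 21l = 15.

Step 1: Compute gcd(33, 21) = 3.
Since 3 divides 15, solutions exist.

Step 2: Find a particular solution using extended Euclidean algorithm.
We get k₀ = 10, l₀ = -15.
Check: 33*10 + 21*-15 = 15 = 15 ✓

Step 3: Write the general solution.
k = 10 + (21/3)t = 10 + 7t
l = -15 - (33/3)t = -15 - 11t
for any integer t.

k = 10 + 7t, l = -15 - 11t for integer t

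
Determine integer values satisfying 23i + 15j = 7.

Step 1: Check solvability.
gcd(23, 15) = 1
Since 1 divides 7, solutions exist.

Step 2: Apply extended Euclidean algorithm to find gcd.
We find integers such that 23*x0 + 15*y0 = 1

Step 3: Scale the particular solution.
Multiply by 7/1 = 7:
i = 14, j = -21

Step 4: Verify.
23*(14) + 15*(-21) = 7 = 7 ✓

i = 14, j = -21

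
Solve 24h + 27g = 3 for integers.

Step 1: Check solvability.
gcd(24, 27) = 3
Since 3 divides 3, solutions exist.

Step 2: Apply extended Euclidean algorithm to find gcd.
We find integers such that 24*x0 + 27*y0 = 3

Step 3: Scale the particular solution.
Multiply by 3/3 = 1:
h = -1, g = 1

Step 4: Verify.
24*(-1) + 27*(1) = 3 = 3 ✓

h = -1, g = 1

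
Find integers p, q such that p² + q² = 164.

We need to find integers p, q > 0 such that p² + q² = 164.
Trying p = 8: q² = 164 - 8² = 164 - 64 = 100
q = 10
Check: 8² + 10² = 64 + 100 = 164 ✓

164 = 8² + 10²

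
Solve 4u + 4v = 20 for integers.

Step 1: Check solvability.
gcd(4, 4) = 4
Since 4 divides 20, solutions exist.

Step 2: Apply extended Euclidean algorithm to find gcd.
We find integers such that 4*x0 + 4*y0 = 4

Step 3: Scale the particular solution.
Multiply by 20/4 = 5:
u = 0, v = 5

Step 4: Verify.
4*(0) + 4*(5) = 20 = 20 ✓

u = 0, v = 5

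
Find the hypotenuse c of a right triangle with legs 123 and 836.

c² = a² + b² = 123² + 836² = 15129 + 698896 = 714025
c = sqrt(714025) = 845

845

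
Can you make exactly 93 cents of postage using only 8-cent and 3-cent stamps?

We need non-negative x, y with 8x + 3y = 93.
gcd(8, 3) = 1 divides 93, so integer solutions exist.
Search for a non-negative one: x = 0 gives 3y = 93 - 0 = 93, so y = 31.
Check: 8·0 + 3·31 = 93 ✓

Yes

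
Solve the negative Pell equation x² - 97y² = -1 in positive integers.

We need x² = 97y² - 1. Try successive y:
y = 1: x² = 97·1² - 1 = 96, not a perfect square
y = 2: x² = 97·2² - 1 = 387, not a perfect square
y = 3: x² = 97·3² - 1 = 872, not a perfect square
...
y = 569: x² = 97·569² - 1 = 31404816 = 5604² ✓
Check: 5604² - 97·569² = 31404816 - 31404817 = -1 ✓

x = 5604, y = 569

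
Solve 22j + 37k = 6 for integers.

Step 1: Check solvability.
gcd(22, 37) = 1
Since 1 divides 6, solutions exist.

Step 2: Apply extended Euclidean algorithm to find gcd.
We find integers such that 22*x0 + 37*y0 = 1

Step 3: Scale the particular solution.
Multiply by 6/1 = 6:
j = -30, k = 18

Step 4: Verify.
22*(-30) + 37*(18) = 6 = 6 ✓

j = -30, k = 18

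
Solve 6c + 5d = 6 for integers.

Step 1: Check solvability.
gcd(6, 5) = 1
Since 1 divides 6, solutions exist.

Step 2: Apply extended Euclidean algorithm to find gcd.
We find integers such that 6*x0 + 5*y0 = 1

Step 3: Scale the particular solution.
Multiply by 6/1 = 6:
c = 6, d = -6

Step 4: Verify.
6*(6) + 5*(-6) = 6 = 6 ✓

c = 6, d = -6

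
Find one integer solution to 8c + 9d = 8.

Step 1: Check solvability.
gcd(8, 9) = 1
Since 1 divides 8, solutions exist.

Step 2: Apply extended Euclidean algorithm to find gcd.
We find integers such that 8*x0 + 9*y0 = 1

Step 3: Scale the particular solution.
Multiply by 8/1 = 8:
c = -8, d = 8

Step 4: Verify.
8*(-8) + 9*(8) = 8 = 8 ✓

c = -8, d = 8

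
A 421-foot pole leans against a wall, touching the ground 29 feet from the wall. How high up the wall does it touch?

The ladder, wall, and ground form a right triangle with hypotenuse 421 and one leg 29.
By the Pythagorean theorem: h² = 421² - 29² = 177241 - 841 = 176400
h = √176400 = 420 feet

420 feet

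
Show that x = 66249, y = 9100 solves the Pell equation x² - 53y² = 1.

Compute x² = 66249² = 4388930001
Compute 53y² = 53·9100² = 53·82810000 = 4388930000
x² - 53y² = 4388930001 - 4388930000 = 1
Since this equals 1, (66249, 9100) is a solution.

Yes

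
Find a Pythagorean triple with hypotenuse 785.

We need a² + b² = 785² = 616225.
Trying: 273² + 736² = 74529 + 541696 = 616225 ✓

(273, 736, 785)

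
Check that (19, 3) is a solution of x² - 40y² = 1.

Compute x² = 19² = 361
Compute 40y² = 40·3² = 40·9 = 360
x² - 40y² = 361 - 360 = 1
Since this equals 1, (19, 3) is a solution.

Yes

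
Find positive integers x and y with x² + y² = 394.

We need to find integers x, y > 0 such that x² + y² = 394.
Trying x = 13: y² = 394 - 13² = 394 - 169 = 225
y = 15
Check: 13² + 15² = 169 + 225 = 394 ✓

394 = 13² + 15²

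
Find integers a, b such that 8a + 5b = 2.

Step 1: Check solvability.
gcd(8, 5) = 1
Since 1 divides 2, solutions exist.

Step 2: Apply extended Euclidean algorithm to find gcd.
We find integers such that 8*x0 + 5*y0 = 1

Step 3: Scale the particular solution.
Multiply by 2/1 = 2:
a = 4, b = -6

Step 4: Verify.
8*(4) + 5*(-6) = 2 = 2 ✓

a = 4, b = -6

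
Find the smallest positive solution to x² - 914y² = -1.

We need x² = 914y² - 1. Try successive y:
y = 1: x² = 914·1² - 1 = 913, not a perfect square
y = 2: x² = 914·2² - 1 = 3655, not a perfect square
y = 3: x² = 914·3² - 1 = 8225, not a perfect square
...
y = 185: x² = 914·185² - 1 = 31281649 = 5593² ✓
Check: 5593² - 914·185² = 31281649 - 31281650 = -1 ✓

x = 5593, y = 185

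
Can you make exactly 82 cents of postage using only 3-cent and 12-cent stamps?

We need non-negative x, y with 3x + 12y = 82.
gcd(3, 12) = 3, and 3 does not divide 82.
No integer solutions exist, so certainly no non-negative ones.

No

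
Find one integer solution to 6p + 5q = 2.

Step 1: Check solvability.
gcd(6, 5) = 1
Since 1 divides 2, solutions exist.

Step 2: Apply extended Euclidean algorithm to find gcd.
We find integers such that 6*x0 + 5*y0 = 1

Step 3: Scale the particular solution.
Multiply by 2/1 = 2:
p = 2, q = -2

Step 4: Verify.
6*(2) + 5*(-2) = 2 = 2 ✓

p = 2, q = -2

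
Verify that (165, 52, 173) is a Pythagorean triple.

Compute a² + b²:
165² + 52² = 27225 + 2704 = 29929
Compute c²:
173² = 29929
Since 29929 = 29929, it is a Pythagorean triple.

Yes, it is a Pythagorean triple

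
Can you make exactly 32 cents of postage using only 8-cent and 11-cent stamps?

We need non-negative x, y with 8x + 11y = 32.
gcd(8, 11) = 1 divides 32, so integer solutions exist.
Search for a non-negative one: x = 4 gives 11y = 32 - 32 = 0, so y = 0.
Check: 8·4 + 11·0 = 32 ✓

Yes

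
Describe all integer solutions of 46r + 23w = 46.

Step 1: Compute gcd(46, 23) = 23.
Since 23 divides 46, solutions exist.

Step 2: Find a particular solution using extended Euclidean algorithm.
We get r₀ = 0, w₀ = 2.
Check: 46*0 + 23*2 = 46 = 46 ✓

Step 3: Write the general solution.
r = 0 + (23/23)t = 0 + 1t
w = 2 - (46/23)t = 2 - 2t
for any integer t.

r = 0 + 1t, w = 2 - 2t for integer t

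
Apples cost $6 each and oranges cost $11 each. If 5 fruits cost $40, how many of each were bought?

Let a = apples, o = oranges.
a + o = 5
6a + 11o = 40
Substitute o = 5 - a:
6a + 11(5 - a) = 40
(6 - 11)a = 40 - 55
-5a = -15
a = 3, o = 5 - 3 = 2

Apples: 3, Oranges: 2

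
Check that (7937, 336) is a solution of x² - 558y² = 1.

Compute x² = 7937² = 62995969
Compute 558y² = 558·336² = 558·112896 = 62995968
x² - 558y² = 62995969 - 62995968 = 1
Since this equals 1, (7937, 336) is a solution.

Yes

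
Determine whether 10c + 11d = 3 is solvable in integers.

Step 1: Compute gcd(10, 11).
gcd(10, 11) = 1

Step 2: Check divisibility.
Does 1 divide 3? 3 = 1 x 3, so yes.

By the theorem on linear Diophantine equations, 10c + 11d = 3 has integer solutions if and only if gcd(10, 11) divides 3. Since 1 | 3, solutions exist.

Yes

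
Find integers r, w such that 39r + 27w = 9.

Step 1: Check solvability.
gcd(39, 27) = 3
Since 3 divides 9, solutions exist.

Step 2: Apply extended Euclidean algorithm to find gcd.
We find integers such that 39*x0 + 27*y0 = 3

Step 3: Scale the particular solution.
Multiply by 9/3 = 3:
r = -6, w = 9

Step 4: Verify.
39*(-6) + 27*(9) = 9 = 9 ✓

r = -6, w = 9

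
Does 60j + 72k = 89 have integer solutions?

Step 1: Compute gcd(60, 72).
gcd(60, 72) = 12

Step 2: Check divisibility.
Does 12 divide 89? 89 = 12 x 7 + 5, so no.

By the theorem on linear Diophantine equations, 60j + 72k = 89 has integer solutions if and only if gcd(60, 72) divides 89. Since 12 does not divide 89, no solutions exist.

No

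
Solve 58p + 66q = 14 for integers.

Step 1: Check solvability.
gcd(58, 66) = 2
Since 2 divides 14, solutions exist.

Step 2: Apply extended Euclidean algorithm to find gcd.
We find integers such that 58*x0 + 66*y0 = 2

Step 3: Scale the particular solution.
Multiply by 14/2 = 7:
p = 56, q = -49

Step 4: Verify.
58*(56) + 66*(-49) = 14 = 14 ✓

p = 56, q = -49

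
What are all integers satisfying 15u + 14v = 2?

Step 1: Compute gcd(15, 14) = 1.
Since 1 divides 2, solutions exist.

Step 2: Find a particular solution using extended Euclidean algorithm.
We get u₀ = 2, v₀ = -2.
Check: 15*2 + 14*-2 = 2 = 2 ✓

Step 3: Write the general solution.
u = 2 + (14/1)t = 2 + 14t
v = -2 - (15/1)t = -2 - 15t
for any integer t.

u = 2 + 14t, v = -2 - 15t for integer t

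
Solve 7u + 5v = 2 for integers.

Step 1: Check solvability.
gcd(7, 5) = 1
Since 1 divides 2, solutions exist.

Step 2: Apply extended Euclidean algorithm to find gcd.
We find integers such that 7*x0 + 5*y0 = 1

Step 3: Scale the particular solution.
Multiply by 2/1 = 2:
u = -4, v = 6

Step 4: Verify.
7*(-4) + 5*(6) = 2 = 2 ✓

u = -4, v = 6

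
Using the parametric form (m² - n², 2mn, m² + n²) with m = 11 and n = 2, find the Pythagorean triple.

a = m² - n² = 11² - 2² = 121 - 4 = 117
b = 2mn = 2·11·2 = 44
c = m² + n² = 121 + 4 = 125
Verify: 117² + 44² = 13689 + 1936 = 15625 = 125² ✓

(117, 44, 125)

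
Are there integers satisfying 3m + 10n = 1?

Step 1: Compute gcd(3, 10).
gcd(3, 10) = 1

Step 2: Check divisibility.
Does 1 divide 1? 1 = 1 x 1, so yes.

By the theorem on linear Diophantine equations, 3m + 10n = 1 has integer solutions if and only if gcd(3, 10) divides 1. Since 1 | 1, solutions exist.

Yes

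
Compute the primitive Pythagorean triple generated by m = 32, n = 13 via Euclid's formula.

a = m² - n² = 1024 - 169 = 855
b = 2mn = 2·32·13 = 832
c = m² + n² = 1024 + 169 = 1193
Verify: 855² + 832² = 731025 + 692224 = 1423249 = 1193² ✓

(855, 832, 1193)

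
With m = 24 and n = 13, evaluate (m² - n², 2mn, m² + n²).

a = m² - n² = 576 - 169 = 407
b = 2mn = 2·24·13 = 624
c = m² + n² = 576 + 169 = 745
Verify: 407² + 624² = 165649 + 389376 = 555025 = 745² ✓

(407, 624, 745)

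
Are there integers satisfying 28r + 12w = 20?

Step 1: Compute gcd(28, 12).
gcd(28, 12) = 4

Step 2: Check divisibility.
Does 4 divide 20? 20 = 4 x 5, so yes.

By the theorem on linear Diophantine equations, 28r + 12w = 20 has integer solutions if and only if gcd(28, 12) divides 20. Since 4 | 20, solutions exist.

Yes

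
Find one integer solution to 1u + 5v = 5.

Step 1: Check solvability.
gcd(1, 5) = 1
Since 1 divides 5, solutions exist.

Step 2: Apply extended Euclidean algorithm to find gcd.
We find integers such that 1*x0 + 5*y0 = 1

Step 3: Scale the particular solution.
Multiply by 5/1 = 5:
u = 5, v = 0

Step 4: Verify.
1*(5) + 5*(0) = 5 = 5 ✓

u = 5, v = 0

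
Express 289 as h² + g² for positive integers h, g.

We need to find integers h, g > 0 such that h² + g² = 289.
Trying h = 8: g² = 289 - 8² = 289 - 64 = 225
g = 15
Check: 8² + 15² = 64 + 225 = 289 ✓

289 = 8² + 15²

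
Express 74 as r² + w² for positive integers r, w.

We need to find integers r, w > 0 such that r² + w² = 74.
Trying r = 5: w² = 74 - 5² = 74 - 25 = 49
w = 7
Check: 5² + 7² = 25 + 49 = 74 ✓

74 = 5² + 7²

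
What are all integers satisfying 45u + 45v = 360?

Step 1: Compute gcd(45, 45) = 45.
Since 45 divides 360, solutions exist.

Step 2: Find a particular solution using extended Euclidean algorithm.
We get u₀ = 0, v₀ = 8.
Check: 45*0 + 45*8 = 360 = 360 ✓

Step 3: Write the general solution.
u = 0 + (45/45)t = 0 + 1t
v = 8 - (45/45)t = 8 - 1t
for any integer t.

u = 0 + 1t, v = 8 - 1t for integer t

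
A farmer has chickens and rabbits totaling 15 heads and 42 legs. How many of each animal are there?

Let c = chickens, r = rabbits.
Heads: c + r = 15
Legs: 2c + 4r = 42
From the first equation, c = 15 - r. Substitute:
2(15 - r) + 4r = 42
30 + 2r = 42
r = (42 - 30)/2 = 6
c = 15 - 6 = 9

Chickens: 9, Rabbits: 6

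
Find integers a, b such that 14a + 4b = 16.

Step 1: Check solvability.
gcd(14, 4) = 2
Since 2 divides 16, solutions exist.

Step 2: Apply extended Euclidean algorithm to find gcd.
We find integers such that 14*x0 + 4*y0 = 2

Step 3: Scale the particular solution.
Multiply by 16/2 = 8:
a = 8, b = -24

Step 4: Verify.
14*(8) + 4*(-24) = 16 = 16 ✓

a = 8, b = -24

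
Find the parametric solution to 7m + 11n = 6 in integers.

Step 1: Compute gcd(7, 11) = 1.
Since 1 divides 6, solutions exist.

Step 2: Find a particular solution using extended Euclidean algorithm.
We get m₀ = -18, n₀ = 12.
Check: 7*-18 + 11*12 = 6 = 6 ✓

Step 3: Write the general solution.
m = -18 + (11/1)t = -18 + 11t
n = 12 - (7/1)t = 12 - 7t
for any integer t.

m = -18 + 11t, n = 12 - 7t for integer t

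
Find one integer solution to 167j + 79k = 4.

Step 1: Check solvability.
gcd(167, 79) = 1
Since 1 divides 4, solutions exist.

Step 2: Apply extended Euclidean algorithm to find gcd.
We find integers such that 167*x0 + 79*y0 = 1

Step 3: Scale the particular solution.
Multiply by 4/1 = 4:
j = -140, k = 296

Step 4: Verify.
167*(-140) + 79*(296) = 4 = 4 ✓

j = -140, k = 296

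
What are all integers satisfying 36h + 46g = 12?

Step 1: Compute gcd(36, 46) = 2.
Since 2 divides 12, solutions exist.

Step 2: Find a particular solution using extended Euclidean algorithm.
We get h₀ = 54, g₀ = -42.
Check: 36*54 + 46*-42 = 12 = 12 ✓

Step 3: Write the general solution.
h = 54 + (46/2)t = 54 + 23t
g = -42 - (36/2)t = -42 - 18t
for any integer t.

h = 54 + 23t, g = -42 - 18t for integer t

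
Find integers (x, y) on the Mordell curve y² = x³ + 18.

Try small integer x values and check whether x³ + 18 is a perfect square.
x = 7: x³ + 18 = 7³ + 18 = 343 + 18 = 361
Is 361 a perfect square? 19² = 361 ✓
So (x, y) = (7, 19) is a solution.

x = 7, y = 19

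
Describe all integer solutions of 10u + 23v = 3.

Step 1: Compute gcd(10, 23) = 1.
Since 1 divides 3, solutions exist.

Step 2: Find a particular solution using extended Euclidean algorithm.
We get u₀ = 21, v₀ = -9.
Check: 10*21 + 23*-9 = 3 = 3 ✓

Step 3: Write the general solution.
u = 21 + (23/1)t = 21 + 23t
v = -9 - (10/1)t = -9 - 10t
for any integer t.

u = 21 + 23t, v = -9 - 10t for integer t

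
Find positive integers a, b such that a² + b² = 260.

Search for a with 260 - a² a perfect square.
a = 2: 260 - 2² = 260 - 4 = 256 = 16² ✓
So a = 2, b = 16.

a = 2, b = 16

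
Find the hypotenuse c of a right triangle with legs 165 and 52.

c² = a² + b² = 165² + 52² = 27225 + 2704 = 29929
c = 173

173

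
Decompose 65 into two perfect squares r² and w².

We need to find integers r, w > 0 such that r² + w² = 65.
Trying r = 1: w² = 65 - 1² = 65 - 1 = 64
w = 8
Check: 1² + 8² = 1 + 64 = 65 ✓

65 = 1² + 8²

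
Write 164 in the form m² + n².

We need to find integers m, n > 0 such that m² + n² = 164.
Trying m = 8: n² = 164 - 8² = 164 - 64 = 100
n = 10
Check: 8² + 10² = 64 + 100 = 164 ✓

164 = 8² + 10²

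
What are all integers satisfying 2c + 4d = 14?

Step 1: Compute gcd(2, 4) = 2.
Since 2 divides 14, solutions exist.

Step 2: Find a particular solution using extended Euclidean algorithm.
We get c₀ = 7, d₀ = 0.
Check: 2*7 + 4*0 = 14 = 14 ✓

Step 3: Write the general solution.
c = 7 + (4/2)t = 7 + 2t
d = 0 - (2/2)t = 0 - 1t
for any integer t.

c = 7 + 2t, d = 0 - 1t for integer t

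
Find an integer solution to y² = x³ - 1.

Try small integer x values and check whether x³ - 1 is a perfect square.
x = 1: x³ - 1 = 1³ - 1 = 1 - 1 = 0
Is 0 a perfect square? 0² = 0 ✓
So (x, y) = (1, 0) is a solution.

x = 1, y = 0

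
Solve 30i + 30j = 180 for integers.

Step 1: Check solvability.
gcd(30, 30) = 30
Since 30 divides 180, solutions exist.

Step 2: Apply extended Euclidean algorithm to find gcd.
We find integers such that 30*x0 + 30*y0 = 30

Step 3: Scale the particular solution.
Multiply by 180/30 = 6:
i = 0, j = 6

Step 4: Verify.
30*(0) + 30*(6) = 180 = 180 ✓

i = 0, j = 6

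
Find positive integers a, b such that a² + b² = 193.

Search for a with 193 - a² a perfect square.
a = 7: 193 - 7² = 193 - 49 = 144 = 12² ✓
So a = 7, b = 12.

a = 7, b = 12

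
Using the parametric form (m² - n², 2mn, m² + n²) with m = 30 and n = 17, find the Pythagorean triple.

a = m² - n² = 30² - 17² = 900 - 289 = 611
b = 2mn = 2·30·17 = 1020
c = m² + n² = 900 + 289 = 1189
Verify: 611² + 1020² = 373321 + 1040400 = 1413721 = 1189² ✓

(611, 1020, 1189)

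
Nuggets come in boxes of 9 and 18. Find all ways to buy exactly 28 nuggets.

We need non-negative integers (x, y) with 9x + 18y = 28.
For each x in 0..3, check if 28 - 9x is a non-negative multiple of 18.
No x yields an integer y ≥ 0.

No solution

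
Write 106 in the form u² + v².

We need to find integers u, v > 0 such that u² + v² = 106.
Trying u = 5: v² = 106 - 5² = 106 - 25 = 81
v = 9
Check: 5² + 9² = 25 + 81 = 106 ✓

106 = 5² + 9²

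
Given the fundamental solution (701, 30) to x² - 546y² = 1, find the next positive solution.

Solutions to x² - Dy² = 1 are generated by powers of (x₀ + y₀√D).
The next solution satisfies x₁ + y₁√546 = (x₀ + y₀√546)², giving:
x₁ = x₀² + 546y₀² = 701² + 546·30² = 491401 + 491400 = 982801
y₁ = 2x₀y₀ = 2·701·30 = 42060

Verify: 982801² - 546·42060² = 965897805601 - 965897805600 = 1 ✓

x = 982801, y = 42060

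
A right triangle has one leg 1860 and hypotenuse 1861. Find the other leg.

a² = c² - b² = 3463321 - 3459600 = 3721
a = 61

61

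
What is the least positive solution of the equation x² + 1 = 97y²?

We need x² = 97y² - 1. Try successive y:
y = 1: x² = 97·1² - 1 = 96, not a perfect square
y = 2: x² = 97·2² - 1 = 387, not a perfect square
y = 3: x² = 97·3² - 1 = 872, not a perfect square
...
y = 569: x² = 97·569² - 1 = 31404816 = 5604² ✓
Check: 5604² - 97·569² = 31404816 - 31404817 = -1 ✓

x = 5604, y = 569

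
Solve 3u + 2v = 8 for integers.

Step 1: Check solvability.
gcd(3, 2) = 1
Since 1 divides 8, solutions exist.

Step 2: Apply extended Euclidean algorithm to find gcd.
We find integers such that 3*x0 + 2*y0 = 1

Step 3: Scale the particular solution.
Multiply by 8/1 = 8:
u = 8, v = -8

Step 4: Verify.
3*(8) + 2*(-8) = 8 = 8 ✓

u = 8, v = -8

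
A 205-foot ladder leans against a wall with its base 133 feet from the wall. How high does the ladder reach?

The ladder, wall, and ground form a right triangle with hypotenuse 205 and one leg 133.
By the Pythagorean theorem: h² = 205² - 133² = 42025 - 17689 = 24336
h = √24336 = 156 feet

156 feet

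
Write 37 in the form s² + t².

We need to find integers s, t > 0 such that s² + t² = 37.
Trying s = 1: t² = 37 - 1² = 37 - 1 = 36
t = 6
Check: 1² + 6² = 1 + 36 = 37 ✓

37 = 1² + 6²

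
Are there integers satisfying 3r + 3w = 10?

Step 1: Compute gcd(3, 3).
gcd(3, 3) = 3

Step 2: Check divisibility.
Does 3 divide 10? 10 = 3 x 3 + 1, so no.

By the theorem on linear Diophantine equations, 3r + 3w = 10 has integer solutions if and only if gcd(3, 3) divides 10. Since 3 does not divide 10, no solutions exist.

No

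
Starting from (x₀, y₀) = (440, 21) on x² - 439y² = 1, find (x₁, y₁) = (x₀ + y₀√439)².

Solutions to x² - Dy² = 1 are generated by powers of (x₀ + y₀√D).
The next solution satisfies x₁ + y₁√439 = (x₀ + y₀√439)², giving:
x₁ = x₀² + 439y₀² = 440² + 439·21² = 193600 + 193599 = 387199
y₁ = 2x₀y₀ = 2·440·21 = 18480

Verify: 387199² - 439·18480² = 149923065601 - 149923065600 = 1 ✓

x = 387199, y = 18480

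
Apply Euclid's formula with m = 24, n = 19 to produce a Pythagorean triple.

a = m² - n² = 24² - 19² = 576 - 361 = 215
b = 2mn = 2·24·19 = 912
c = m² + n² = 576 + 361 = 937
Verify: 215² + 912² = 46225 + 831744 = 877969 = 937² ✓

(215, 912, 937)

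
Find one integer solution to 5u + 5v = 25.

Step 1: Check solvability.
gcd(5, 5) = 5
Since 5 divides 25, solutions exist.

Step 2: Apply extended Euclidean algorithm to find gcd.
We find integers such that 5*x0 + 5*y0 = 5

Step 3: Scale the particular solution.
Multiply by 25/5 = 5:
u = 0, v = 5

Step 4: Verify.
5*(0) + 5*(5) = 25 = 25 ✓

u = 0, v = 5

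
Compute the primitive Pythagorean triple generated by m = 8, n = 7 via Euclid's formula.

a = m² - n² = 64 - 49 = 15
b = 2mn = 2·8·7 = 112
c = m² + n² = 64 + 49 = 113
Verify: 15² + 112² = 225 + 12544 = 12769 = 113² ✓

(15, 112, 113)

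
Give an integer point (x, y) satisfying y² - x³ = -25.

Try small integer x values and check whether x³ - 25 is a perfect square.
x = 5: x³ - 25 = 5³ - 25 = 125 - 25 = 100
Is 100 a perfect square? 10² = 100 ✓
So (x, y) = (5, 10) is a solution.

x = 5, y = 10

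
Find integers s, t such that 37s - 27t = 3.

Step 1: Check solvability.
gcd(37, 27) = 1
Since 1 divides 3, solutions exist.

Step 2: Apply extended Euclidean algorithm to find gcd.
We find integers such that 37*x0 + 27*y0 = 1

Step 3: Scale the particular solution.
Multiply by 3/1 = 3:
s = -24, t = -33

Step 4: Verify.
37*(-24) - 27*(-33) = 3 = 3 ✓

s = -24, t = -33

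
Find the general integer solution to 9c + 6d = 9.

Step 1: Compute gcd(9, 6) = 3.
Since 3 divides 9, solutions exist.

Step 2: Find a particular solution using extended Euclidean algorithm.
We get c₀ = 3, d₀ = -3.
Check: 9*3 + 6*-3 = 9 = 9 ✓

Step 3: Write the general solution.
c = 3 + (6/3)t = 3 + 2t
d = -3 - (9/3)t = -3 - 3t
for any integer t.

c = 3 + 2t, d = -3 - 3t for integer t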